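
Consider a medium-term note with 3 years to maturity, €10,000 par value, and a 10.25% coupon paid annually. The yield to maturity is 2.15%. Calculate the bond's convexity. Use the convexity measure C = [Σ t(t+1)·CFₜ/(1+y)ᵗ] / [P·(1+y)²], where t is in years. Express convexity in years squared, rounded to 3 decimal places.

With y = 0.0215:
  t   CF        PV=CF/(1+0.0215)^t    t·PV        t(t+1)·PV
  1     1,025.00     1,003.4263     1,003.4263       2,006.8527
  2     1,025.00       982.3067     1,964.6135       5,893.8404
  3    11,025.00    10,343.4039    31,030.2118     124,120.8472
  Σ                 12,329.1370    33,998.2516     132,021.5403
P = 12,329.1370.
Convexity = Σ t(t+1)·PV / [P·(1+y)²] = 132,021.5403 / (12,329.1370 × 1.043462) = 10.26208.

10.262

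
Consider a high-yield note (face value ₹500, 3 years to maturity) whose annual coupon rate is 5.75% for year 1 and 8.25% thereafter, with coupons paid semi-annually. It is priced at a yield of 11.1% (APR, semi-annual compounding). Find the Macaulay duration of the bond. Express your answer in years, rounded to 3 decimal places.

Periodic yield y = 0.0555. Discount each cash flow and weight by its period:
  t   CF        PV=CF/(1+0.0555)^t    t·PV
  1       14.375        13.6191        13.6191
  2       14.375        12.9030        25.8060
  3       20.625        17.5396        52.6187
  4       20.625        16.6173        66.4693
  5       20.625        15.7436        78.7178
  6      520.625       376.5092     2,259.0552
  Σ                    452.9318     2,496.2862
Price P = Σ PV = 452.9318.
Macaulay duration = Σ(t·PV) / P = 2,496.2862 / 452.9318 = 5.51140 half-year periods.
In years: 5.51140 / 2 = 2.75570 years.

2.756 years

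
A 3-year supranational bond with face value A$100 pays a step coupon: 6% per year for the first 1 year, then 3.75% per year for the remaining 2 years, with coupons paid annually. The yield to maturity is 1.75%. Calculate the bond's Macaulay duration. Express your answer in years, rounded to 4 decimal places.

2.8573 years

Periodic yield y = 0.0175. Discount each cash flow and weight by its year:
  t   CF        PV=CF/(1+0.0175)^t    t·PV
  1         6.00         5.8968         5.8968
  2         3.75         3.6221         7.2442
  3       103.75        98.4883       295.4650
  Σ                    108.0073       308.6061
Price P = Σ PV = 108.0073.
Macaulay duration = Σ(t·PV) / P = 308.6061 / 108.0073 = 2.85727 years.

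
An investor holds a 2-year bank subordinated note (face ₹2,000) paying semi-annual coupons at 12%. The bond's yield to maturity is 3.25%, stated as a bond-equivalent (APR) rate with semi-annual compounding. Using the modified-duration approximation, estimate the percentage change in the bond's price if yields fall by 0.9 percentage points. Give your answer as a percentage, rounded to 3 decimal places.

Periodic yield y = 0.01625. Modified duration first:
  t   CF        PV=CF/(1+0.01625)^t    t·PV
  1       120.00       118.0812       118.0812
  2       120.00       116.1930       232.3861
  3       120.00       114.3351       343.0053
  4     2,120.00     1,987.6212     7,950.4849
  Σ                  2,336.2306     8,643.9575
P = 2,336.2306; D_Mac = 3.69996 half-year periods = 1.84998 yrs; D_mod = 1.84998/(1+0.01625) = 1.82040 yrs.
ΔP/P ≈ -D_mod · Δy = -1.82040 × (-0.009) = +0.016384 = +1.6384%.

+1.638%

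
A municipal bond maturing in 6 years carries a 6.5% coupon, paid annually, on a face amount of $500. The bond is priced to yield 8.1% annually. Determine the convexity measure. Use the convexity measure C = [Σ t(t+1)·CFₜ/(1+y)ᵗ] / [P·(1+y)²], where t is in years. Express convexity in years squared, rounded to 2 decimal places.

28.99

With y = 0.081:
  t   CF        PV=CF/(1+0.081)^t    t·PV        t(t+1)·PV
  1        32.50        30.0648        30.0648          60.1295
  2        32.50        27.8120        55.6240         166.8719
  3        32.50        25.7280        77.1840         308.7362
  4        32.50        23.8002        95.2008         476.0040
  5        32.50        22.0168       110.0842         660.5051
  6       532.50       333.7071     2,002.2426      14,015.6982
  Σ                    463.1289     2,370.4003      15,687.9449
P = 463.1289.
Convexity = Σ t(t+1)·PV / [P·(1+y)²] = 15,687.9449 / (463.1289 × 1.168561) = 28.98764.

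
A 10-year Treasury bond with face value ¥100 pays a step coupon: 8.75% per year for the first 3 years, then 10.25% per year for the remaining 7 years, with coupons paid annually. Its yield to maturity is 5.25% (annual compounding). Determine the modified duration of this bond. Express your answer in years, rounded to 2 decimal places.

Periodic yield y = 0.0525. First find Macaulay duration:
  t   CF        PV=CF/(1+0.0525)^t    t·PV
  1         8.75         8.3135         8.3135
  2         8.75         7.8988        15.7977
  3         8.75         7.5048        22.5145
  4        10.25         8.3529        33.4115
  5        10.25         7.9362        39.6811
  6        10.25         7.5403        45.2421
  7        10.25         7.1642        50.1496
  8        10.25         6.8069        54.4549
  9        10.25         6.4673        58.2060
  10      110.25        66.0933       660.9332
  Σ                    134.0784       988.7040
P = 134.0784; Macaulay duration = 988.7040 / 134.0784 = 7.37407 years.
Modified duration = D_Mac / (1 + y) = 7.37407 / 1.0525 = 7.00625 years.

7.01 years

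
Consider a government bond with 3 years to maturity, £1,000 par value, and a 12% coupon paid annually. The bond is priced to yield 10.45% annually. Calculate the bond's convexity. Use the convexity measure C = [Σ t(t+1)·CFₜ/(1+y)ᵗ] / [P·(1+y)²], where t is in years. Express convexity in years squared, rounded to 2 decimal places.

With y = 0.1045:
  t   CF        PV=CF/(1+0.1045)^t    t·PV        t(t+1)·PV
  1       120.00       108.6464       108.6464         217.2929
  2       120.00        98.3671       196.7342         590.2025
  3     1,120.00       831.2293     2,493.6880       9,974.7520
  Σ                  1,038.2429     2,799.0686      10,782.2474
P = 1,038.2429.
Convexity = Σ t(t+1)·PV / [P·(1+y)²] = 10,782.2474 / (1,038.2429 × 1.219920) = 8.51293.

8.51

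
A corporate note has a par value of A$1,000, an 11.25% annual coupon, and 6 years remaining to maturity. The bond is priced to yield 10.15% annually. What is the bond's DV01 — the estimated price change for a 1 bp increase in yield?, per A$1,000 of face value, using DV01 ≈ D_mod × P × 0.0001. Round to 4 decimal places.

Periodic yield y = 0.1015.
  t   CF        PV=CF/(1+0.1015)^t    t·PV
  1       112.50       102.1335       102.1335
  2       112.50        92.7222       185.4443
  3       112.50        84.1781       252.5342
  4       112.50        76.4213       305.6853
  5       112.50        69.3793       346.8966
  6     1,112.50       622.8637     3,737.1821
  Σ                  1,047.6980     4,929.8760
P = 1,047.6980; D_Mac = 4.70544 yrs; D_mod = 4.27184 yrs.
DV01 ≈ 4.27184 × 1,047.6980 × 0.0001 = 0.447560.

A$0.4476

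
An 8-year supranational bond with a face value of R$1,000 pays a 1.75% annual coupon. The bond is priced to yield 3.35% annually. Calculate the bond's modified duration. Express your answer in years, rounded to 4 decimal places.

Periodic yield y = 0.0335. First find Macaulay duration:
  t   CF        PV=CF/(1+0.0335)^t    t·PV
  1        17.50        16.9328        16.9328
  2        17.50        16.3839        32.7678
  3        17.50        15.8528        47.5585
  4        17.50        15.3390        61.3559
  5        17.50        14.8418        74.2088
  6        17.50        14.3607        86.1641
  7        17.50        13.8952        97.2664
  8     1,017.50       781.7188     6,253.7506
  Σ                    889.3249     6,670.0048
P = 889.3249; Macaulay duration = 6,670.0048 / 889.3249 = 7.50008 years.
Modified duration = D_Mac / (1 + y) = 7.50008 / 1.0335 = 7.25697 years.

7.2570 years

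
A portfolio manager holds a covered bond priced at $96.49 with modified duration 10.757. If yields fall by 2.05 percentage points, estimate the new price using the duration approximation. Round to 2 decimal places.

Duration approximation: ΔP/P ≈ -D_mod · Δy = -10.757 × (-0.0205) = +0.2205185.
New price ≈ 96.49 × (1 + 0.2205185) = 117.767830065.

$117.77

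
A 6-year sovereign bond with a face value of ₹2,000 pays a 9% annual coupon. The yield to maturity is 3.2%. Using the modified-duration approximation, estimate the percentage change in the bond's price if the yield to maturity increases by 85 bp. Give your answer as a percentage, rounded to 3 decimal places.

-4.154%

Periodic yield y = 0.032. Modified duration first:
  t   CF        PV=CF/(1+0.032)^t    t·PV
  1       180.00       174.4186       174.4186
  2       180.00       169.0103       338.0206
  3       180.00       163.7696       491.3089
  4       180.00       158.6915       634.7661
  5       180.00       153.7709       768.8543
  6     2,180.00     1,804.5890    10,827.5341
  Σ                  2,624.2499    13,234.9025
P = 2,624.2499; D_Mac = 5.04331 yrs; D_mod = 5.04331/(1+0.032) = 4.88693 yrs.
ΔP/P ≈ -D_mod · Δy = -4.88693 × (+0.0085) = -0.041539 = -4.1539%.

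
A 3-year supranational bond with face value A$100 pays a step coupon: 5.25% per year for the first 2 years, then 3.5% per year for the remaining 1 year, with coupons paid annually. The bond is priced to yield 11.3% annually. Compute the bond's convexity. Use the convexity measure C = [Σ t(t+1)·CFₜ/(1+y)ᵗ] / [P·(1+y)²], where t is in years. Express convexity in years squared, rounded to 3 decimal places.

8.990

With y = 0.113:
  t   CF        PV=CF/(1+0.113)^t    t·PV        t(t+1)·PV
  1         5.25         4.7170         4.7170           9.4340
  2         5.25         4.2381         8.4762          25.4285
  3       103.50        75.0680       225.2040         900.8160
  Σ                     84.0231       238.3971         935.6785
P = 84.0231.
Convexity = Σ t(t+1)·PV / [P·(1+y)²] = 935.6785 / (84.0231 × 1.238769) = 8.98955.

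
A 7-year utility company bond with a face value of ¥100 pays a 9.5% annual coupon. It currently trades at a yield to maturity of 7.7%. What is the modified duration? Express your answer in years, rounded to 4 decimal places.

Periodic yield y = 0.077. First find Macaulay duration:
  t   CF        PV=CF/(1+0.077)^t    t·PV
  1         9.50         8.8208         8.8208
  2         9.50         8.1902        16.3803
  3         9.50         7.6046        22.8138
  4         9.50         7.0609        28.2436
  5         9.50         6.5561        32.7805
  6         9.50         6.0874        36.5242
  7       109.50        65.1485       456.0393
  Σ                    109.4684       601.6025
P = 109.4684; Macaulay duration = 601.6025 / 109.4684 = 5.49567 years.
Modified duration = D_Mac / (1 + y) = 5.49567 / 1.077 = 5.10276 years.

5.1028 years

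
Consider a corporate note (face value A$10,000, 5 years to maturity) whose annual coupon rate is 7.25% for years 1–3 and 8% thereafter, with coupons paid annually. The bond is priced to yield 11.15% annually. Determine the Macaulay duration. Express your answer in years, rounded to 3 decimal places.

Periodic yield y = 0.1115. Discount each cash flow and weight by its year:
  t   CF        PV=CF/(1+0.1115)^t    t·PV
  1       725.00       652.2717       652.2717
  2       725.00       586.8391     1,173.6783
  3       725.00       527.9704     1,583.9113
  4       800.00       524.1458     2,096.5832
  5    10,800.00     6,366.1434    31,830.7172
  Σ                  8,657.3705    37,337.1618
Price P = Σ PV = 8,657.3705.
Macaulay duration = Σ(t·PV) / P = 37,337.1618 / 8,657.3705 = 4.31276 years.

4.313 years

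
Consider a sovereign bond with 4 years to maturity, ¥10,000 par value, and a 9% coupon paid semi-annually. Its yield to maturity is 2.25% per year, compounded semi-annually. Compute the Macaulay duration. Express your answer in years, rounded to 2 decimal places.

3.52 years

Periodic yield y = 0.01125. Discount each cash flow and weight by its period:
  t   CF        PV=CF/(1+0.01125)^t    t·PV
  1       450.00       444.9938       444.9938
  2       450.00       440.0433       880.0867
  3       450.00       435.1479     1,305.4438
  4       450.00       430.3070     1,721.2279
  5       450.00       425.5199     2,127.5993
  6       450.00       420.7860     2,524.7161
  7       450.00       416.1048     2,912.7339
  8    10,450.00     9,555.3811    76,443.0489
  Σ                 12,568.2839    88,359.8504
Price P = Σ PV = 12,568.2839.
Macaulay duration = Σ(t·PV) / P = 88,359.8504 / 12,568.2839 = 7.03038 half-year periods.
In years: 7.03038 / 2 = 3.51519 years.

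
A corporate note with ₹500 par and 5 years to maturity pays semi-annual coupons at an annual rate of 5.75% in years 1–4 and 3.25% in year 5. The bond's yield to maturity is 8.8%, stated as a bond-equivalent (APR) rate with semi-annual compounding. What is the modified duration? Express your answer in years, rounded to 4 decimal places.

Periodic yield y = 0.044. First find Macaulay duration:
  t   CF        PV=CF/(1+0.044)^t    t·PV
  1       14.375        13.7692        13.7692
  2       14.375        13.1888        26.3777
  3       14.375        12.6330        37.8990
  4       14.375        12.1006        48.4023
  5       14.375        11.5906        57.9529
  6       14.375        11.1021        66.6126
  7       14.375        10.6342        74.4393
  8       14.375        10.1860        81.4880
  9        8.125         5.5147        49.6320
  10     508.125       330.3434     3,303.4336
  Σ                    431.0625     3,760.0065
P = 431.0625; Macaulay duration = 3,760.0065 / 431.0625 = 8.72265 half-year periods = 4.36132 years.
Modified duration = D_Mac / (1 + y) = 4.36132 / 1.044 = 4.17751 years.

4.1775 years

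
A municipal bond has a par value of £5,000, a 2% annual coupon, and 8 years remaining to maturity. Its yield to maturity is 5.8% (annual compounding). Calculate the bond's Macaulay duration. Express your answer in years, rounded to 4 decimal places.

Periodic yield y = 0.058. Discount each cash flow and weight by its year:
  t   CF        PV=CF/(1+0.058)^t    t·PV
  1       100.00        94.5180        94.5180
  2       100.00        89.3364       178.6729
  3       100.00        84.4390       253.3170
  4       100.00        79.8100       319.2400
  5       100.00        75.4348       377.1739
  6       100.00        71.2994       427.7965
  7       100.00        67.3908       471.7353
  8     5,100.00     3,248.5147    25,988.1175
  Σ                  3,810.7430    28,110.5710
Price P = Σ PV = 3,810.7430.
Macaulay duration = Σ(t·PV) / P = 28,110.5710 / 3,810.7430 = 7.37666 years.

7.3767 years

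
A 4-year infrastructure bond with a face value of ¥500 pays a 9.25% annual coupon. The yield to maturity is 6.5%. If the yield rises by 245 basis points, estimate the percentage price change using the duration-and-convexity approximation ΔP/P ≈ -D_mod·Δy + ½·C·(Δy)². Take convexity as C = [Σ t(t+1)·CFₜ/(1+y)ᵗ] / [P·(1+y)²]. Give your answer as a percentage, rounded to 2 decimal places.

With y = 0.065:
  t   CF        PV=CF/(1+0.065)^t    t·PV        t(t+1)·PV
  1        46.25        43.4272        43.4272          86.8545
  2        46.25        40.7767        81.5535         244.6605
  3        46.25        38.2880       114.8641         459.4562
  4       546.25       424.6127     1,698.4510       8,492.2548
  Σ                    547.1047     1,938.2957       9,283.2259
P = 547.1047; D_Mac = 3.54282 yrs; D_mod = 3.32660 yrs; C = 14.95992.
Duration effect: -3.32660 × (+0.0245) = -0.081502
Convexity effect: 0.5 × 14.95992 × (0.0245)² = +0.0044898
ΔP/P ≈ -0.081502 + 0.0044898 = -0.077012 = -7.7012%.

-7.70%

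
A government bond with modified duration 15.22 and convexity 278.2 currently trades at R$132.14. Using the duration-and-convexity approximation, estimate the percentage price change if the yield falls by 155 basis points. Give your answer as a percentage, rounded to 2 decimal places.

+26.93%

Duration effect: -D_mod·Δy = -15.22 × (-0.0155) = +0.235910
Convexity effect: ½·C·(Δy)² = 0.5 × 278.2 × (-0.0155)² = +0.033418775
ΔP/P ≈ +0.235910 + 0.033418775 = +0.269328775
= +26.9328775%.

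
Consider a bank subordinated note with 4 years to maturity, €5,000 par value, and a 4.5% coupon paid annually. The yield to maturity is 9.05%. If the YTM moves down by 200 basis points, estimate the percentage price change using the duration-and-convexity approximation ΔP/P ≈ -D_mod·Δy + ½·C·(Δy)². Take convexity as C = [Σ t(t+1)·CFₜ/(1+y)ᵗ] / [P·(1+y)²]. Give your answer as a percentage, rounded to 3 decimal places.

+7.138%

With y = 0.0905:
  t   CF        PV=CF/(1+0.0905)^t    t·PV        t(t+1)·PV
  1       225.00       206.3274       206.3274         412.6547
  2       225.00       189.2044       378.4088       1,135.2263
  3       225.00       173.5024       520.5072       2,082.0289
  4     5,225.00     3,694.7377    14,778.9509      73,894.7545
  Σ                  4,263.7719    15,884.1943      77,524.6644
P = 4,263.7719; D_Mac = 3.72539 yrs; D_mod = 3.41622 yrs; C = 15.28955.
Duration effect: -3.41622 × (-0.02) = +0.068324
Convexity effect: 0.5 × 15.28955 × (-0.02)² = +0.0030579
ΔP/P ≈ +0.068324 + 0.0030579 = +0.071382 = +7.1382%.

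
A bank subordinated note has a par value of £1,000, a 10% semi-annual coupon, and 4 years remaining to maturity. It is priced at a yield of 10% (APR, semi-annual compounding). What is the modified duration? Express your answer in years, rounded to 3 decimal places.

Periodic yield y = 0.05. First find Macaulay duration:
  t   CF        PV=CF/(1+0.05)^t    t·PV
  1        50.00        47.6190        47.6190
  2        50.00        45.3515        90.7029
  3        50.00        43.1919       129.5756
  4        50.00        41.1351       164.5405
  5        50.00        39.1763       195.8815
  6        50.00        37.3108       223.8646
  7        50.00        35.5341       248.7385
  8     1,050.00       710.6813     5,685.4506
  Σ                  1,000.0000     6,786.3734
P = 1,000.0000; Macaulay duration = 6,786.3734 / 1,000.0000 = 6.78637 half-year periods = 3.39319 years.
Modified duration = D_Mac / (1 + y) = 3.39319 / 1.05 = 3.23161 years.

3.232 years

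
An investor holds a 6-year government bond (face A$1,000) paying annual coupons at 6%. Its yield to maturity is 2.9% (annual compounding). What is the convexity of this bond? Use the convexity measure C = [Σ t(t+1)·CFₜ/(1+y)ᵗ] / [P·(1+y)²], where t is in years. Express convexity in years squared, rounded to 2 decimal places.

33.34

With y = 0.029:
  t   CF        PV=CF/(1+0.029)^t    t·PV        t(t+1)·PV
  1        60.00        58.3090        58.3090         116.6181
  2        60.00        56.6657       113.3315         339.9944
  3        60.00        55.0687       165.2062         660.8249
  4        60.00        53.5168       214.0670       1,070.3350
  5        60.00        52.0085       260.0425       1,560.2552
  6     1,060.00       892.9222     5,357.5332      37,502.7321
  Σ                  1,168.4910     6,168.4894      41,250.7596
P = 1,168.4910.
Convexity = Σ t(t+1)·PV / [P·(1+y)²] = 41,250.7596 / (1,168.4910 × 1.058841) = 33.34079.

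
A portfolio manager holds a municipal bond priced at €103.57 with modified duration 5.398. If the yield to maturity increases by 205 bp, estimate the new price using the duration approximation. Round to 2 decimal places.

€92.11

Duration approximation: ΔP/P ≈ -D_mod · Δy = -5.398 × (+0.0205) = -0.110659.
New price ≈ 103.57 × (1 - 0.110659) = 92.10904737.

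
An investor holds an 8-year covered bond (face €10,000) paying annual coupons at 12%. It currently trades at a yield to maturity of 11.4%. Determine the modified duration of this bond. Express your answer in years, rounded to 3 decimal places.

Periodic yield y = 0.114. First find Macaulay duration:
  t   CF        PV=CF/(1+0.114)^t    t·PV
  1     1,200.00     1,077.1993     1,077.1993
  2     1,200.00       966.9652     1,933.9305
  3     1,200.00       868.0119     2,604.0357
  4     1,200.00       779.1848     3,116.7393
  5     1,200.00       699.4478     3,497.2389
  6     1,200.00       627.8705     3,767.2232
  7     1,200.00       563.6181     3,945.3265
  8    11,200.00     4,722.1143    37,776.9145
  Σ                 10,304.4119    57,718.6078
P = 10,304.4119; Macaulay duration = 57,718.6078 / 10,304.4119 = 5.60135 years.
Modified duration = D_Mac / (1 + y) = 5.60135 / 1.114 = 5.02814 years.

5.028 years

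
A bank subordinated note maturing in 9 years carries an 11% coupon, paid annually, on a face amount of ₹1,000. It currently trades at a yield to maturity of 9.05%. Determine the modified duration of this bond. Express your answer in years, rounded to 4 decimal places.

Periodic yield y = 0.0905. First find Macaulay duration:
  t   CF        PV=CF/(1+0.0905)^t    t·PV
  1       110.00       100.8712       100.8712
  2       110.00        92.4999       184.9998
  3       110.00        84.8234       254.4702
  4       110.00        77.7840       311.1358
  5       110.00        71.3287       356.6435
  6       110.00        65.4092       392.4550
  7       110.00        59.9809       419.8663
  8       110.00        55.0031       440.0250
  9     1,110.00       508.9697     4,580.7275
  Σ                  1,116.6701     7,041.1944
P = 1,116.6701; Macaulay duration = 7,041.1944 / 1,116.6701 = 6.30553 years.
Modified duration = D_Mac / (1 + y) = 6.30553 / 1.0905 = 5.78224 years.

5.7822 years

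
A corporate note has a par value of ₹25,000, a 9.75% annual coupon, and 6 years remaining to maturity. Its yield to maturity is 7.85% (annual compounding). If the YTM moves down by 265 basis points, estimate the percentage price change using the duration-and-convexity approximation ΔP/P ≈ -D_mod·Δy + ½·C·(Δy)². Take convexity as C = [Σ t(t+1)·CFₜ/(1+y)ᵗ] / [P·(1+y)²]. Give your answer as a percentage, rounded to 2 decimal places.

With y = 0.0785:
  t   CF        PV=CF/(1+0.0785)^t    t·PV        t(t+1)·PV
  1     2,437.50     2,260.0834     2,260.0834       4,520.1669
  2     2,437.50     2,095.5804     4,191.1608      12,573.4823
  3     2,437.50     1,943.0509     5,829.1527      23,316.6107
  4     2,437.50     1,801.6235     7,206.4938      36,032.4691
  5     2,437.50     1,670.4900     8,352.4499      50,114.6997
  6    27,437.50    17,435.0678   104,610.4069     732,272.8483
  Σ                 27,205.8960   132,449.7476     858,830.2769
P = 27,205.8960; D_Mac = 4.86842 yrs; D_mod = 4.51407 yrs; C = 27.13964.
Duration effect: -4.51407 × (-0.0265) = +0.119623
Convexity effect: 0.5 × 27.13964 × (-0.0265)² = +0.0095294
ΔP/P ≈ +0.119623 + 0.0095294 = +0.129152 = +12.9152%.

+12.92%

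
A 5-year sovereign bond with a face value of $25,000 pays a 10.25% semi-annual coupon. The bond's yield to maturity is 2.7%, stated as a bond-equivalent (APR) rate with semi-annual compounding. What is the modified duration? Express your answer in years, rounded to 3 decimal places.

Periodic yield y = 0.0135. First find Macaulay duration:
  t   CF        PV=CF/(1+0.0135)^t    t·PV
  1     1,281.25     1,264.1835     1,264.1835
  2     1,281.25     1,247.3444     2,494.6887
  3     1,281.25     1,230.7295     3,692.1886
  4     1,281.25     1,214.3360     4,857.3440
  5     1,281.25     1,198.1608     5,990.8041
  6     1,281.25     1,182.2011     7,093.2066
  7     1,281.25     1,166.4540     8,165.1778
  8     1,281.25     1,150.9166     9,207.3328
  9     1,281.25     1,135.5862    10,220.2757
  10   26,281.25    22,983.0937   229,830.9368
  Σ                 33,773.0058   282,816.1386
P = 33,773.0058; Macaulay duration = 282,816.1386 / 33,773.0058 = 8.37403 half-year periods = 4.18701 years.
Modified duration = D_Mac / (1 + y) = 4.18701 / 1.0135 = 4.13124 years.

4.131 years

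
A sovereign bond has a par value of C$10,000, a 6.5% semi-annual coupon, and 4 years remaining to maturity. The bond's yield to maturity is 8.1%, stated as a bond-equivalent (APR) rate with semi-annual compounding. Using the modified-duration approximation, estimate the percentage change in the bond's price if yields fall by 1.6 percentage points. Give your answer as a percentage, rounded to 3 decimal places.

Periodic yield y = 0.0405. Modified duration first:
  t   CF        PV=CF/(1+0.0405)^t    t·PV
  1       325.00       312.3498       312.3498
  2       325.00       300.1921       600.3841
  3       325.00       288.5075       865.5225
  4       325.00       277.2778     1,109.1110
  5       325.00       266.4851     1,332.4255
  6       325.00       256.1125     1,536.6753
  7       325.00       246.1437     1,723.0061
  8    10,325.00     7,515.4222    60,123.3777
  Σ                  9,462.4907    67,602.8520
P = 9,462.4907; D_Mac = 7.14430 half-year periods = 3.57215 yrs; D_mod = 3.57215/(1+0.0405) = 3.43311 yrs.
ΔP/P ≈ -D_mod · Δy = -3.43311 × (-0.016) = +0.054930 = +5.4930%.

+5.493%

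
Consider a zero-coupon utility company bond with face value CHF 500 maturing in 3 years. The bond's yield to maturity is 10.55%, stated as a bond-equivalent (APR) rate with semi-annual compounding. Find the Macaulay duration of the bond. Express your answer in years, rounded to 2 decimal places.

3.00 years

A zero-coupon bond has a single cash flow at maturity, so its Macaulay duration equals its maturity: 3 years.
(Equivalently: 6 semi-annual periods ÷ 2 = 3 years.)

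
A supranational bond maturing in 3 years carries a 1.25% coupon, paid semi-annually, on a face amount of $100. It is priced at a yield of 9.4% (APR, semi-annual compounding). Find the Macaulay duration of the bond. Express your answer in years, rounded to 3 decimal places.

Periodic yield y = 0.047. Discount each cash flow and weight by its period:
  t   CF        PV=CF/(1+0.047)^t    t·PV
  1        0.625         0.5969         0.5969
  2        0.625         0.5701         1.1403
  3        0.625         0.5446         1.6337
  4        0.625         0.5201         2.0804
  5        0.625         0.4968         2.4838
  6      100.625        76.3881       458.3287
  Σ                     79.1166       466.2638
Price P = Σ PV = 79.1166.
Macaulay duration = Σ(t·PV) / P = 466.2638 / 79.1166 = 5.89337 half-year periods.
In years: 5.89337 / 2 = 2.94669 years.

2.947 years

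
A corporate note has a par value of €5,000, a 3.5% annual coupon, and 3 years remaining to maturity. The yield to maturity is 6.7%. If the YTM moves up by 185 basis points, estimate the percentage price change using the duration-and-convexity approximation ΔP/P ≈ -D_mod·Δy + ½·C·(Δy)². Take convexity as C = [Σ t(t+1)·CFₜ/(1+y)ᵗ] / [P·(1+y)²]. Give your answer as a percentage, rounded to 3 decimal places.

-4.847%

With y = 0.067:
  t   CF        PV=CF/(1+0.067)^t    t·PV        t(t+1)·PV
  1       175.00       164.0112       164.0112         328.0225
  2       175.00       153.7125       307.4250         922.2751
  3     5,175.00     4,260.0735    12,780.2206      51,120.8824
  Σ                  4,577.7973    13,251.6569      52,371.1800
P = 4,577.7973; D_Mac = 2.89477 yrs; D_mod = 2.71300 yrs; C = 10.04863.
Duration effect: -2.71300 × (+0.0185) = -0.050190
Convexity effect: 0.5 × 10.04863 × (0.0185)² = +0.0017196
ΔP/P ≈ -0.050190 + 0.0017196 = -0.048471 = -4.8471%.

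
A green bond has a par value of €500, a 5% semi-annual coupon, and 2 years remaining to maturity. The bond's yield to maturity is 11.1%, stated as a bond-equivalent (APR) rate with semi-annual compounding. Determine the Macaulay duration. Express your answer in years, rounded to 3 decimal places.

Periodic yield y = 0.0555. Discount each cash flow and weight by its period:
  t   CF        PV=CF/(1+0.0555)^t    t·PV
  1        12.50        11.8427        11.8427
  2        12.50        11.2200        22.4400
  3        12.50        10.6300        31.8901
  4       512.50       412.9152     1,651.6610
  Σ                    446.6080     1,717.8339
Price P = Σ PV = 446.6080.
Macaulay duration = Σ(t·PV) / P = 1,717.8339 / 446.6080 = 3.84640 half-year periods.
In years: 3.84640 / 2 = 1.92320 years.

1.923 years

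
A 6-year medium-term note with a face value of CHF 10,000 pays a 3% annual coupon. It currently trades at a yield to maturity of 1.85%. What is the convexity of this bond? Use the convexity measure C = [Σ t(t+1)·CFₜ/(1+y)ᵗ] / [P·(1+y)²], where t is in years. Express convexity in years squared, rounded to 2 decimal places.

36.85

With y = 0.0185:
  t   CF        PV=CF/(1+0.0185)^t    t·PV        t(t+1)·PV
  1       300.00       294.5508       294.5508         589.1016
  2       300.00       289.2006       578.4012       1,735.2036
  3       300.00       283.9476       851.8427       3,407.3708
  4       300.00       278.7900     1,115.1598       5,575.7991
  5       300.00       273.7260     1,368.6301       8,211.7807
  6    10,300.00     9,227.2232    55,363.3390     387,543.3732
  Σ                 10,647.4381    59,571.9237     407,062.6291
P = 10,647.4381.
Convexity = Σ t(t+1)·PV / [P·(1+y)²] = 407,062.6291 / (10,647.4381 × 1.037342) = 36.85480.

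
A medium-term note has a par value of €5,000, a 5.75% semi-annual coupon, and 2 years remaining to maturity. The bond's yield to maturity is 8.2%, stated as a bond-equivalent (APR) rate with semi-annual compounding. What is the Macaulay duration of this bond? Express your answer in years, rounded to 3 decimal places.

1.916 years

Periodic yield y = 0.041. Discount each cash flow and weight by its period:
  t   CF        PV=CF/(1+0.041)^t    t·PV
  1       143.75       138.0884       138.0884
  2       143.75       132.6497       265.2995
  3       143.75       127.4253       382.2759
  4     5,143.75     4,380.0285    17,520.1139
  Σ                  4,778.1919    18,305.7777
Price P = Σ PV = 4,778.1919.
Macaulay duration = Σ(t·PV) / P = 18,305.7777 / 4,778.1919 = 3.83111 half-year periods.
In years: 3.83111 / 2 = 1.91555 years.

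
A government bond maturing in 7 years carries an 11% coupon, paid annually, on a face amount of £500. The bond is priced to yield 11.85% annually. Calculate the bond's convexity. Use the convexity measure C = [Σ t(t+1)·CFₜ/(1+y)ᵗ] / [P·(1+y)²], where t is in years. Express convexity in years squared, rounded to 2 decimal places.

29.69

With y = 0.1185:
  t   CF        PV=CF/(1+0.1185)^t    t·PV        t(t+1)·PV
  1        55.00        49.1730        49.1730          98.3460
  2        55.00        43.9633        87.9267         263.7801
  3        55.00        39.3056       117.9169         471.6675
  4        55.00        35.1414       140.5655         702.8275
  5        55.00        31.4183       157.0915         942.5491
  6        55.00        28.0897       168.5381       1,179.7665
  7       555.00       253.4201     1,773.9407      14,191.5258
  Σ                    480.5114     2,495.1524      17,850.4625
P = 480.5114.
Convexity = Σ t(t+1)·PV / [P·(1+y)²] = 17,850.4625 / (480.5114 × 1.251042) = 29.69435.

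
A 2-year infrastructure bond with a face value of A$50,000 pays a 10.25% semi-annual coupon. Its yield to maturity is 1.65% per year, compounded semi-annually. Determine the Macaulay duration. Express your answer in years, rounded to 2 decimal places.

Periodic yield y = 0.00825. Discount each cash flow and weight by its period:
  t   CF        PV=CF/(1+0.00825)^t    t·PV
  1     2,562.50     2,541.5324     2,541.5324
  2     2,562.50     2,520.7363     5,041.4726
  3     2,562.50     2,500.1104     7,500.3311
  4    52,562.50    50,863.1310   203,452.5239
  Σ                 58,425.5100   218,535.8599
Price P = Σ PV = 58,425.5100.
Macaulay duration = Σ(t·PV) / P = 218,535.8599 / 58,425.5100 = 3.74042 half-year periods.
In years: 3.74042 / 2 = 1.87021 years.

1.87 years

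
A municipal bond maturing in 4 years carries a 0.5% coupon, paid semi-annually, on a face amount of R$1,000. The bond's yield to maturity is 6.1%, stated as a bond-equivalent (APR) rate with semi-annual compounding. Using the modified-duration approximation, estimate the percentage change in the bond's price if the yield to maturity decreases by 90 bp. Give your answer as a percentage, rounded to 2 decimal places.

Periodic yield y = 0.0305. Modified duration first:
  t   CF        PV=CF/(1+0.0305)^t    t·PV
  1         2.50         2.4260         2.4260
  2         2.50         2.3542         4.7084
  3         2.50         2.2845         6.8536
  4         2.50         2.2169         8.8676
  5         2.50         2.1513        10.7565
  6         2.50         2.0876        12.5257
  7         2.50         2.0258        14.1808
  8     1,002.50       788.3161     6,306.5290
  Σ                    803.8625     6,366.8477
P = 803.8625; D_Mac = 7.92032 half-year periods = 3.96016 yrs; D_mod = 3.96016/(1+0.0305) = 3.84295 yrs.
ΔP/P ≈ -D_mod · Δy = -3.84295 × (-0.009) = +0.034587 = +3.4587%.

+3.46%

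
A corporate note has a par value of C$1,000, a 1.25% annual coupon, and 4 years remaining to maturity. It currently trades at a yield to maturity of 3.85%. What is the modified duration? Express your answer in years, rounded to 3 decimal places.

3.777 years

Periodic yield y = 0.0385. First find Macaulay duration:
  t   CF        PV=CF/(1+0.0385)^t    t·PV
  1        12.50        12.0366        12.0366
  2        12.50        11.5904        23.1807
  3        12.50        11.1607        33.4820
  4     1,012.50       870.5005     3,482.0020
  Σ                    905.2881     3,550.7014
P = 905.2881; Macaulay duration = 3,550.7014 / 905.2881 = 3.92218 years.
Modified duration = D_Mac / (1 + y) = 3.92218 / 1.0385 = 3.77677 years.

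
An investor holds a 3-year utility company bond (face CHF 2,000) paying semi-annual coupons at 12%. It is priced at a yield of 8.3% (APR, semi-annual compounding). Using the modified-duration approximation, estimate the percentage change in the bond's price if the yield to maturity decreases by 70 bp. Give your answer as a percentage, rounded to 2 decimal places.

Periodic yield y = 0.0415. Modified duration first:
  t   CF        PV=CF/(1+0.0415)^t    t·PV
  1       120.00       115.2184       115.2184
  2       120.00       110.6274       221.2548
  3       120.00       106.2193       318.6579
  4       120.00       101.9868       407.9474
  5       120.00        97.9230       489.6152
  6     2,120.00     1,661.0405     9,966.2429
  Σ                  2,193.0155    11,518.9365
P = 2,193.0155; D_Mac = 5.25256 half-year periods = 2.62628 yrs; D_mod = 2.62628/(1+0.0415) = 2.52163 yrs.
ΔP/P ≈ -D_mod · Δy = -2.52163 × (-0.007) = +0.017651 = +1.7651%.

+1.77%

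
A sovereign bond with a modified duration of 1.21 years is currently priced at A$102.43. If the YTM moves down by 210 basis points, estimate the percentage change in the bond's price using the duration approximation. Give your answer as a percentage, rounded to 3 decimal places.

Duration approximation: ΔP/P ≈ -D_mod · Δy = -1.21 × (-0.021) = +0.025410.
As a percentage: +2.5410%.

+2.541%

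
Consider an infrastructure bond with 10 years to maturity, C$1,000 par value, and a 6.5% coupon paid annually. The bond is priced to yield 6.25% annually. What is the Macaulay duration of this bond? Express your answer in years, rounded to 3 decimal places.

Periodic yield y = 0.0625. Discount each cash flow and weight by its year:
  t   CF        PV=CF/(1+0.0625)^t    t·PV
  1        65.00        61.1765        61.1765
  2        65.00        57.5779       115.1557
  3        65.00        54.1909       162.5728
  4        65.00        51.0032       204.0129
  5        65.00        48.0030       240.0152
  6        65.00        45.1793       271.0759
  7        65.00        42.5217       297.6520
  8        65.00        40.0204       320.1635
  9        65.00        37.6663       338.9967
  10    1,065.00       580.8450     5,808.4495
  Σ                  1,018.1842     7,819.2706
Price P = Σ PV = 1,018.1842.
Macaulay duration = Σ(t·PV) / P = 7,819.2706 / 1,018.1842 = 7.67962 years.

7.680 years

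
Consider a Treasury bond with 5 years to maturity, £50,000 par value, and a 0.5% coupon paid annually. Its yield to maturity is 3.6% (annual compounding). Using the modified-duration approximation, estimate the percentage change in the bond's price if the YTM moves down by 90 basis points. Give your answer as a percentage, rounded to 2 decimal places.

+4.30%

Periodic yield y = 0.036. Modified duration first:
  t   CF        PV=CF/(1+0.036)^t    t·PV
  1       250.00       241.3127       241.3127
  2       250.00       232.9274       465.8547
  3       250.00       224.8334       674.5001
  4       250.00       217.0206       868.0825
  5    50,250.00    42,105.3507   210,526.7535
  Σ                 43,021.4448   212,776.5035
P = 43,021.4448; D_Mac = 4.94582 yrs; D_mod = 4.94582/(1+0.036) = 4.77396 yrs.
ΔP/P ≈ -D_mod · Δy = -4.77396 × (-0.009) = +0.042966 = +4.2966%.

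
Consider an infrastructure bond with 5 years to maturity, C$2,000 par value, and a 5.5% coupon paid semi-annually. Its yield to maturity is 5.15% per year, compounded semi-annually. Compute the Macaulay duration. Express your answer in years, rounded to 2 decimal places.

Periodic yield y = 0.02575. Discount each cash flow and weight by its period:
  t   CF        PV=CF/(1+0.02575)^t    t·PV
  1        55.00        53.6193        53.6193
  2        55.00        52.2733       104.5465
  3        55.00        50.9610       152.8831
  4        55.00        49.6817       198.7269
  5        55.00        48.4345       242.1726
  6        55.00        47.2186       283.3119
  7        55.00        46.0333       322.2330
  8        55.00        44.8777       359.0215
  9        55.00        43.7511       393.7599
  10    2,055.00     1,593.6633    15,936.6329
  Σ                  2,030.5138    18,046.9076
Price P = Σ PV = 2,030.5138.
Macaulay duration = Σ(t·PV) / P = 18,046.9076 / 2,030.5138 = 8.88785 half-year periods.
In years: 8.88785 / 2 = 4.44393 years.

4.44 years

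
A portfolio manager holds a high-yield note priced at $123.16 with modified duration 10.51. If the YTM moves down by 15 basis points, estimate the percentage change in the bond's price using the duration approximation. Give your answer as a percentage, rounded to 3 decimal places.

+1.577%

Duration approximation: ΔP/P ≈ -D_mod · Δy = -10.51 × (-0.0015) = +0.015765.
As a percentage: +1.5765%.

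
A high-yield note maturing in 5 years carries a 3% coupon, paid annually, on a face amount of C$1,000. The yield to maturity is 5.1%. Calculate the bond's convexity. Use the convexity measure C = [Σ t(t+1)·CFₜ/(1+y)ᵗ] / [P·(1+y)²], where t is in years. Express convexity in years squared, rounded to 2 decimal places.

25.01

With y = 0.051:
  t   CF        PV=CF/(1+0.051)^t    t·PV        t(t+1)·PV
  1        30.00        28.5442        28.5442          57.0885
  2        30.00        27.1591        54.3183         162.9548
  3        30.00        25.8412        77.5237         310.0947
  4        30.00        24.5873        98.3491         491.7455
  5     1,030.00       803.1999     4,015.9995      24,095.9969
  Σ                    909.3318     4,274.7348      25,117.8804
P = 909.3318.
Convexity = Σ t(t+1)·PV / [P·(1+y)²] = 25,117.8804 / (909.3318 × 1.104601) = 25.00663.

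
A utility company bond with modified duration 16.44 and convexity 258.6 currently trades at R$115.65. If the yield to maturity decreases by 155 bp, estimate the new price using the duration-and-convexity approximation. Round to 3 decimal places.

Duration effect: -D_mod·Δy = -16.44 × (-0.0155) = +0.254820
Convexity effect: ½·C·(Δy)² = 0.5 × 258.6 × (-0.0155)² = +0.031064325
ΔP/P ≈ +0.254820 + 0.031064325 = +0.285884325
New price ≈ 115.65 × (1 + 0.285884325) = 148.71252218625.

R$148.713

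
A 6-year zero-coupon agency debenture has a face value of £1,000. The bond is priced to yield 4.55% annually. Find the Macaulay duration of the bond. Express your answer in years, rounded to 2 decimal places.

6.00 years

A zero-coupon bond has a single cash flow at maturity, so its Macaulay duration equals its maturity: 6 years.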